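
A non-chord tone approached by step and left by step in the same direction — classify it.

Approach: by step. Departure: by step, continuing in the same direction.
Stepwise on both sides with no change of direction means the note fills in the space between two different chord tones — a passing tone. (Had it turned back to its starting note it would be a neighbor tone instead.)

Passing tone.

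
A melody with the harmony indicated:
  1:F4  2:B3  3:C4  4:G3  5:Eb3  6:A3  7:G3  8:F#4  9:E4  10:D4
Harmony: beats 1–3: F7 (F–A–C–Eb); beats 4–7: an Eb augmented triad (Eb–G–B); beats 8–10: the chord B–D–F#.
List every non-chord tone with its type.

B3 (beat 2) — appoggiatura; A3 (beat 6) — appoggiatura; E4 (beat 9) — passing tone.

The harmony at that moment is F dominant seventh chord (F, A, C, Eb); B3 is not a chord tone.
It is approached by leap down from F4 and left by step up to C4.
Leap in, step out — an appoggiatura.
The harmony at that moment is Eb augmented triad (Eb, G, B); A3 is not a chord tone.
It is approached by leap up from Eb3 and left by step down to G3.
Leap in, step out — an appoggiatura.
The harmony at that moment is B minor triad (B, D, F#); E4 is not a chord tone.
It is approached by step down from F#4 and left by step down to D4.
Step in, step out in the same direction — a passing tone.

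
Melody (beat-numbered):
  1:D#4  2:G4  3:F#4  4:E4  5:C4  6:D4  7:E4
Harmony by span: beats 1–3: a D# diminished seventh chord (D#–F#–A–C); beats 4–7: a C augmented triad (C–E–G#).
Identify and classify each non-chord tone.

The harmony at that moment is D# diminished seventh chord (D#, F#, A, C); G4 is not a chord tone.
It is approached by leap up from D#4 and left by step down to F#4.
Leap in, step out — an appoggiatura.
The harmony at that moment is C augmented triad (C, E, G#); D4 is not a chord tone.
It is approached by step up from C4 and left by step up to E4.
Step in, step out in the same direction — a passing tone.

G4 (beat 2) — appoggiatura; D4 (beat 6) — passing tone.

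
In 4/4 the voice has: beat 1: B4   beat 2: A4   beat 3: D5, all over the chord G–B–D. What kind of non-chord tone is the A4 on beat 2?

Escape tone.

The harmony at that moment is G major triad (G, B, D); A4 is not a chord tone.
It is approached by step down from B4 and left by leap up to D5.
Step in, leap out, on a weak beat — an escape tone.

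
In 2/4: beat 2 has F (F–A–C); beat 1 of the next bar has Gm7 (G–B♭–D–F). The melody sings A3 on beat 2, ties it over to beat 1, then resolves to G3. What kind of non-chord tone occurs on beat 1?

Suspension.

The harmony at that moment is G minor seventh chord (G, B♭, D, F); A3 is not a chord tone.
It is held over (the same pitch as the preceding A3) and left by step down to G3.
Held over from the previous chord and resolving down by step — a suspension.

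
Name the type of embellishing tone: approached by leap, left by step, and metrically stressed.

Approach: by leap. Departure: by step. Metric position: strong.
Leap in, step out, in a metrically strong position — an appoggiatura. (It is the mirror image of the escape tone, which steps in and leaps out from a weak position.)

Appoggiatura.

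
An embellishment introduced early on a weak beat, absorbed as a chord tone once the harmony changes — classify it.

Anticipation.

Approach: ahead of the chord change (typically by step), so it is dissonant against the current harmony. Departure: none — the same pitch is restated or held and is a chord tone of the new harmony.
Dissonant first, consonant once the harmony catches up: the note simply arrives early — an anticipation. (The reverse timing, consonant first and dissonant after the change, would be a suspension or retardation.)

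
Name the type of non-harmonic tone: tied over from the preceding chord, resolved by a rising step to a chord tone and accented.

Retardation.

Approach: by preparation — the pitch is first a chord tone, then held (tied or repeated) while the harmony changes under it. Departure: up by step. Metric position: strong.
A prepared dissonance that resolves upward by step — a retardation. (The same figure resolving downward would be a suspension.)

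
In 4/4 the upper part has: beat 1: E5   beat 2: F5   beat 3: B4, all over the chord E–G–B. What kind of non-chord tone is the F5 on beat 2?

The harmony at that moment is E minor triad (E, G, B); F5 is not a chord tone.
It is approached by step up from E5 and left by leap down to B4.
Step in, leap out, on a weak beat — an escape tone.

Escape tone.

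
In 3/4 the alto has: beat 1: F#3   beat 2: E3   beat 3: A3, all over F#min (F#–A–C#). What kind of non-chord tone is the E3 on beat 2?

Escape tone.

The harmony at that moment is F# minor triad (F#, A, C#); E3 is not a chord tone.
It is approached by step down from F#3 and left by leap up to A3.
Step in, leap out, on a weak beat — an escape tone.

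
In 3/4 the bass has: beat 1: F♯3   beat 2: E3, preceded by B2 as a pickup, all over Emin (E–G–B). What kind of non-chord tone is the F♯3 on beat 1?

Appoggiatura.

The harmony at that moment is E minor triad (E, G, B); F♯3 is not a chord tone.
It is approached by leap up from B2 and left by step down to E3.
Leap in, step out, metrically accented — an appoggiatura.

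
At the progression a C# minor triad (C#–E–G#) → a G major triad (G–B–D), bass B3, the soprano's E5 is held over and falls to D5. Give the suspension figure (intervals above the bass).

4–3 suspension.

At the second chord the bass is B3. The suspended E5 lies a fourth above the bass; after resolving down by step to D5, the interval above the bass becomes a third.
Suspension figures are named by those two intervals: 4–3.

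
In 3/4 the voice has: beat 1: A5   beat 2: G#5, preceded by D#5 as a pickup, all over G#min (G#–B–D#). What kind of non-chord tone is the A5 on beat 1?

The harmony at that moment is G# minor triad (G#, B, D#); A5 is not a chord tone.
It is approached by leap up from D#5 and left by step down to G#5.
Leap in, step out, metrically accented — an appoggiatura.

Appoggiatura.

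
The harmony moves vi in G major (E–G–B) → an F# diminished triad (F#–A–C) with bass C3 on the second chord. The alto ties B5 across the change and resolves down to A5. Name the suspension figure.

At the second chord the bass is C3. The suspended B5 lies a seventh above the bass; after resolving down by step to A5, the interval above the bass becomes a sixth.
Suspension figures are named by those two intervals: 7–6.

7–6 suspension.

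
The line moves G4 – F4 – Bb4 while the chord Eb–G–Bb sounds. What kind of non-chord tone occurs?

F4 is an escape tone.

The harmony at that moment is Eb major triad (Eb, G, Bb); F4 is not a chord tone.
It is approached by step down from G4 and left by leap up to Bb4.
Step in, leap out — an escape tone.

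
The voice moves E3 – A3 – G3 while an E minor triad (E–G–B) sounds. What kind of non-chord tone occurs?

The harmony at that moment is E minor triad (E, G, B); A3 is not a chord tone.
It is approached by leap up from E3 and left by step down to G3.
Leap in, step out — an appoggiatura.

A3 is an appoggiatura.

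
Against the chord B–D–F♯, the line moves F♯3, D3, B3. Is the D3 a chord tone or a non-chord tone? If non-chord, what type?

B minor triad contains B, D, F♯; D is the third, so it is a chord tone.

Chord tone (the third of B minor triad).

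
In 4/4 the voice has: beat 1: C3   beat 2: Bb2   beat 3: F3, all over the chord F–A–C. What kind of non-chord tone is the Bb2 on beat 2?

Escape tone.

The harmony at that moment is F major triad (F, A, C); Bb2 is not a chord tone.
It is approached by step down from C3 and left by leap up to F3.
Step in, leap out, on a weak beat — an escape tone.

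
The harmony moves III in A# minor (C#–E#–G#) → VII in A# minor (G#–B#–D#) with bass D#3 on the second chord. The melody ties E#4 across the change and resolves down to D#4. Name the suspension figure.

At the second chord the bass is D#3. The suspended E#4 lies a ninth above the bass; after resolving down by step to D#4, the interval above the bass becomes an octave.
Suspension figures are named by those two intervals: 9–8.

9–8 suspension.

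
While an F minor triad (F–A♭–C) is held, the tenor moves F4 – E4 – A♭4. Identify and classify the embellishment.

E4 is an escape tone.

The harmony at that moment is F minor triad (F, A♭, C); E4 is not a chord tone.
It is approached by step down from F4 and left by leap up to A♭4.
Step in, leap out — an escape tone.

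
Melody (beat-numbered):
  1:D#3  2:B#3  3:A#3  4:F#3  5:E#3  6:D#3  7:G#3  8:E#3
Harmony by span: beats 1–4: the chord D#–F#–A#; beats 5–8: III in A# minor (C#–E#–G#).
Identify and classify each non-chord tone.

B#3 (beat 2) — appoggiatura; D#3 (beat 6) — escape tone.

The harmony at that moment is D# minor triad (D#, F#, A#); B#3 is not a chord tone.
It is approached by leap up from D#3 and left by step down to A#3.
Leap in, step out — an appoggiatura.
The harmony at that moment is C# major triad (C#, E#, G#); D#3 is not a chord tone.
It is approached by step down from E#3 and left by leap up to G#3.
Step in, leap out — an escape tone.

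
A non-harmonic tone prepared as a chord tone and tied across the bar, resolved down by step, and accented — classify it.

Approach: by preparation — the pitch is first a chord tone, then held (tied or repeated) while the harmony changes under it. Departure: down by step. Metric position: strong.
A prepared dissonance that resolves downward by step — a suspension. (The same figure resolving upward would be a retardation.)

Suspension.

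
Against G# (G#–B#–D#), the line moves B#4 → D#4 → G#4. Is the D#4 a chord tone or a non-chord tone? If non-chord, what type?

G# major triad contains G#, B#, D#; D# is the fifth, so it is a chord tone.

Chord tone (the fifth of G# major triad).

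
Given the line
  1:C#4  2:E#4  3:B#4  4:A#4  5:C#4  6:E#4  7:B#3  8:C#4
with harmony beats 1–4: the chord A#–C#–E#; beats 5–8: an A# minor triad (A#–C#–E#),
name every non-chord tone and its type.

B#4 (beat 3) — appoggiatura; B#3 (beat 7) — appoggiatura.

The harmony at that moment is A# minor triad (A#, C#, E#); B#4 is not a chord tone.
It is approached by leap up from E#4 and left by step down to A#4.
Leap in, step out — an appoggiatura.
The harmony at that moment is A# minor triad (A#, C#, E#); B#3 is not a chord tone.
It is approached by leap down from E#4 and left by step up to C#4.
Leap in, step out — an appoggiatura.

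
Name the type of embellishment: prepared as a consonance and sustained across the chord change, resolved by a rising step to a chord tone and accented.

Retardation.

Approach: by preparation — the pitch is first a chord tone, then held (tied or repeated) while the harmony changes under it. Departure: up by step. Metric position: strong.
A prepared dissonance that resolves upward by step — a retardation. (The same figure resolving downward would be a suspension.)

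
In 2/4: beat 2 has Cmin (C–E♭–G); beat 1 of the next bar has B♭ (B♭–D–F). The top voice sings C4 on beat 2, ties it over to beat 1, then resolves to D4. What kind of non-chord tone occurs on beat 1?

The harmony at that moment is B♭ major triad (B♭, D, F); C4 is not a chord tone.
It is held over (the same pitch as the preceding C4) and left by step up to D4.
Held over from the previous chord and resolving up by step — a retardation.

Retardation.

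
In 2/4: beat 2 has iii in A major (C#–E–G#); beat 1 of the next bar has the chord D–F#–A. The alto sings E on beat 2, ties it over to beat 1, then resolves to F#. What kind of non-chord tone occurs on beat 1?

Retardation.

The harmony at that moment is D major triad (D, F#, A); E is not a chord tone.
It is held over (the same pitch as the preceding E) and left by step up to F#.
Held over from the previous chord and resolving up by step — a retardation.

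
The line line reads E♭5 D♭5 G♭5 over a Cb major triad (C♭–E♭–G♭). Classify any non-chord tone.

The harmony at that moment is C♭ major triad (C♭, E♭, G♭); D♭5 is not a chord tone.
It is approached by step down from E♭5 and left by leap up to G♭5.
Step in, leap out — an escape tone.

D♭5 is an escape tone.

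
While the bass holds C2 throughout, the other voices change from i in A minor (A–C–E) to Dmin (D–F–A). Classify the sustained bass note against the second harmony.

Pedal tone (pedal point).

The harmony at that moment is D minor triad (D, F, A); C2 is not a chord tone.
It is held over (the same pitch as the preceding C2) and then sustained as the same pitch into the next harmony.
Sustained through a change of harmony — a pedal tone.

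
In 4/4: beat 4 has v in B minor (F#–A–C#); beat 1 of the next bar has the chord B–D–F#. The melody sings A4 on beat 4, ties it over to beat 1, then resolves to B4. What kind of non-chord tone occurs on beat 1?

Retardation.

The harmony at that moment is B minor triad (B, D, F#); A4 is not a chord tone.
It is held over (the same pitch as the preceding A4) and left by step up to B4.
Held over from the previous chord and resolving up by step — a retardation.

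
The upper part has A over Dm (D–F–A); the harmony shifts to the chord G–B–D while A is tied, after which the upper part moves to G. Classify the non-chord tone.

A is a suspension.

The harmony at that moment is G major triad (G, B, D); A is not a chord tone.
It is held over (the same pitch as the preceding A) and left by step down to G.
Held over from the previous chord and resolving down by step — a suspension.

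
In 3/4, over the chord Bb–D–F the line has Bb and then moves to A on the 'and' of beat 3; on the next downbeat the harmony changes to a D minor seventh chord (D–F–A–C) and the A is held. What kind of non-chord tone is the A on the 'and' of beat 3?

Anticipation.

The harmony at that moment is Bb major triad (Bb, D, F); A is not a chord tone.
It is approached by step down from Bb and then sustained as the same pitch into the next harmony.
Arriving early and becoming a chord tone when the harmony changes — an anticipation.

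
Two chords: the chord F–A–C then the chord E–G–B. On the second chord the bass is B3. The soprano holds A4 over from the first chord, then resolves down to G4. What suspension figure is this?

At the second chord the bass is B3. The suspended A4 lies a seventh above the bass; after resolving down by step to G4, the interval above the bass becomes a sixth.
Suspension figures are named by those two intervals: 7–6.

7–6 suspension.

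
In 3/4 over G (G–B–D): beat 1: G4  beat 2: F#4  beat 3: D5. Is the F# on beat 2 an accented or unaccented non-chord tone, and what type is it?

Unaccented escape tone.

The harmony at that moment is G major triad (G, B, D); F#4 is not a chord tone.
It is approached by step down from G4 and left by leap up to D5.
Step in, leap out — an escape tone.
It falls on a weak beat, so it is unaccented.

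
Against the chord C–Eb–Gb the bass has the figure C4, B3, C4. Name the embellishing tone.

The harmony at that moment is C diminished triad (C, Eb, Gb); B3 is not a chord tone.
It is approached by step down from C4 and left by step up to C4.
Step away and step back to the same note — a neighbor tone (lower neighbor).

B3 is a neighbor tone.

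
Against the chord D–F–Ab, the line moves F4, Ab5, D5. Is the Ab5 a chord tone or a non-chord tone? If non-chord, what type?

Chord tone (the fifth of D diminished triad).

D diminished triad contains D, F, Ab; Ab is the fifth, so it is a chord tone.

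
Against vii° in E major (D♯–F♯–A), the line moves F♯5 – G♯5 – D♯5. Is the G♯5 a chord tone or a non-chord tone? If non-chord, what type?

Non-chord tone — an escape tone.

The harmony at that moment is D♯ diminished triad (D♯, F♯, A); G♯5 is not a chord tone.
It is approached by step up from F♯5 and left by leap down to D♯5.
Step in, leap out — an escape tone.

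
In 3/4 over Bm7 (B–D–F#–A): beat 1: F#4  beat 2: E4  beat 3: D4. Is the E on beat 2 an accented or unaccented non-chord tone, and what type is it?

The harmony at that moment is B minor seventh chord (B, D, F#, A); E4 is not a chord tone.
It is approached by step down from F#4 and left by step down to D4.
Step in, step out in the same direction — a passing tone.
It falls on a weak beat, so it is unaccented.

Unaccented passing tone.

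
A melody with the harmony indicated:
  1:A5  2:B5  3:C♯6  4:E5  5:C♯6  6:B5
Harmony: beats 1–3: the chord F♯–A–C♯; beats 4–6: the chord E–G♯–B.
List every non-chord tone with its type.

B5 (beat 2) — passing tone; C♯6 (beat 5) — appoggiatura.

The harmony at that moment is F♯ minor triad (F♯, A, C♯); B5 is not a chord tone.
It is approached by step up from A5 and left by step up to C♯6.
Step in, step out in the same direction — a passing tone.
The harmony at that moment is E major triad (E, G♯, B); C♯6 is not a chord tone.
It is approached by leap up from E5 and left by step down to B5.
Leap in, step out — an appoggiatura.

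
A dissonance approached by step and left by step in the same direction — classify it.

Approach: by step. Departure: by step, continuing in the same direction.
Stepwise on both sides with no change of direction means the note fills in the space between two different chord tones — a passing tone. (Had it turned back to its starting note it would be a neighbor tone instead.)

Passing tone.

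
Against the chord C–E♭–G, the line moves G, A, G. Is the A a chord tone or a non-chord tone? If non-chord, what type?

The harmony at that moment is C minor triad (C, E♭, G); A is not a chord tone.
It is approached by step up from G and left by step down to G.
Step away and step back to the same note — a neighbor tone (upper neighbor).

Non-chord tone — a neighbor tone.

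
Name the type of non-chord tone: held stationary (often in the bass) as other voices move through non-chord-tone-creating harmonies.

Approach: none. Departure: none — a single pitch is sustained while the chords change around it, passing through harmonies that do not contain it.
No melodic motion at all; the dissonance is created entirely by the moving harmonies against the stationary note — a pedal tone (pedal point).

Pedal tone.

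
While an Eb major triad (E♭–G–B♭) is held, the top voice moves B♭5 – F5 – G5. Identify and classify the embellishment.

The harmony at that moment is E♭ major triad (E♭, G, B♭); F5 is not a chord tone.
It is approached by leap down from B♭5 and left by step up to G5.
Leap in, step out — an appoggiatura.

F5 is an appoggiatura.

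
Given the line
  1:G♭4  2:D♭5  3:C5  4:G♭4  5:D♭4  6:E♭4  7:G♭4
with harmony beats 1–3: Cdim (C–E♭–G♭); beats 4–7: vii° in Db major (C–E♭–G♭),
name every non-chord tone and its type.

D♭5 (beat 2) — appoggiatura; D♭4 (beat 5) — appoggiatura.

The harmony at that moment is C diminished triad (C, E♭, G♭); D♭5 is not a chord tone.
It is approached by leap up from G♭4 and left by step down to C5.
Leap in, step out — an appoggiatura.
The harmony at that moment is C diminished triad (C, E♭, G♭); D♭4 is not a chord tone.
It is approached by leap down from G♭4 and left by step up to E♭4.
Leap in, step out — an appoggiatura.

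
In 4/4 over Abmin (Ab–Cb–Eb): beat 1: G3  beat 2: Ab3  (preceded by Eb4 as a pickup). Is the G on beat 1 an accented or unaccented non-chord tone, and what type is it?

Accented appoggiatura.

The harmony at that moment is Ab minor triad (Ab, Cb, Eb); G3 is not a chord tone.
It is approached by leap down from Eb4 and left by step up to Ab3.
Leap in, step out — an appoggiatura.
It falls on the downbeat, so it is accented.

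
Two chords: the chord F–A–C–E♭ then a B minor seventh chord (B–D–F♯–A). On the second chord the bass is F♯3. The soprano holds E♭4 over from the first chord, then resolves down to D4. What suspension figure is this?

7–6 suspension.

At the second chord the bass is F♯3. The suspended E♭4 lies a seventh above the bass; after resolving down by step to D4, the interval above the bass becomes a sixth.
Suspension figures are named by those two intervals: 7–6.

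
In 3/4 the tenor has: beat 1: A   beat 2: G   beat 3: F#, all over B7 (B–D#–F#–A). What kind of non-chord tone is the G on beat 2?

The harmony at that moment is B dominant seventh chord (B, D#, F#, A); G is not a chord tone.
It is approached by step down from A and left by step down to F#.
Step in, step out in the same direction — a passing tone.

Passing tone.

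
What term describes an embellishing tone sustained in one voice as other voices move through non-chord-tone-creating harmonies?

Pedal tone.

Approach: none. Departure: none — a single pitch is sustained while the chords change around it, passing through harmonies that do not contain it.
No melodic motion at all; the dissonance is created entirely by the moving harmonies against the stationary note — a pedal tone (pedal point).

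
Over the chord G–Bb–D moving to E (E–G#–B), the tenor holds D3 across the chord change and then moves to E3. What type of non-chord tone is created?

D3 is a retardation.

The harmony at that moment is E major triad (E, G#, B); D3 is not a chord tone.
It is held over (the same pitch as the preceding D3) and left by step up to E3.
Held over from the previous chord and resolving up by step — a retardation.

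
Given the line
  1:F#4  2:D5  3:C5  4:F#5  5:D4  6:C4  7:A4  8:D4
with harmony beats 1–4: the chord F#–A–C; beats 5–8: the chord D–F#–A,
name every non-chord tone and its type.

D5 (beat 2) — appoggiatura; C4 (beat 6) — escape tone.

The harmony at that moment is F# diminished triad (F#, A, C); D5 is not a chord tone.
It is approached by leap up from F#4 and left by step down to C5.
Leap in, step out — an appoggiatura.
The harmony at that moment is D major triad (D, F#, A); C4 is not a chord tone.
It is approached by step down from D4 and left by leap up to A4.
Step in, leap out — an escape tone.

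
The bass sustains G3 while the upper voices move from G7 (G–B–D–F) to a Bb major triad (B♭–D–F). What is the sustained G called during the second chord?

The harmony at that moment is B♭ major triad (B♭, D, F); G3 is not a chord tone.
It is held over (the same pitch as the preceding G3) and then sustained as the same pitch into the next harmony.
Sustained through a change of harmony — a pedal tone.

Pedal tone (pedal point).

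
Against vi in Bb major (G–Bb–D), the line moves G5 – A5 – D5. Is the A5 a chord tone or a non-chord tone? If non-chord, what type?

Non-chord tone — an escape tone.

The harmony at that moment is G minor triad (G, Bb, D); A5 is not a chord tone.
It is approached by step up from G5 and left by leap down to D5.
Step in, leap out — an escape tone.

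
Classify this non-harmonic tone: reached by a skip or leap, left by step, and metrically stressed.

Approach: by leap. Departure: by step. Metric position: strong.
Leap in, step out, in a metrically strong position — an appoggiatura. (It is the mirror image of the escape tone, which steps in and leaps out from a weak position.)

Appoggiatura.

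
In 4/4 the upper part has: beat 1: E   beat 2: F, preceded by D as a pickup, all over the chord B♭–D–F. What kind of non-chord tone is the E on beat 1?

Passing tone.

The harmony at that moment is B♭ major triad (B♭, D, F); E is not a chord tone.
It is approached by step up from D and left by step up to F.
Step in, step out in the same direction — a passing tone.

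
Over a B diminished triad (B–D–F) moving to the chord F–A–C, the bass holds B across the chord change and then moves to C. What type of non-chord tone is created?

The harmony at that moment is F major triad (F, A, C); B is not a chord tone.
It is held over (the same pitch as the preceding B) and left by step up to C.
Held over from the previous chord and resolving up by step — a retardation.

B is a retardation.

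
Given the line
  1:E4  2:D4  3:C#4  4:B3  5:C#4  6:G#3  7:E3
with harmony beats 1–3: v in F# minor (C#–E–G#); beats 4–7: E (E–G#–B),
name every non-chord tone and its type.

D4 (beat 2) — passing tone; C#4 (beat 5) — escape tone.

The harmony at that moment is C# minor triad (C#, E, G#); D4 is not a chord tone.
It is approached by step down from E4 and left by step down to C#4.
Step in, step out in the same direction — a passing tone.
The harmony at that moment is E major triad (E, G#, B); C#4 is not a chord tone.
It is approached by step up from B3 and left by leap down to G#3.
Step in, leap out — an escape tone.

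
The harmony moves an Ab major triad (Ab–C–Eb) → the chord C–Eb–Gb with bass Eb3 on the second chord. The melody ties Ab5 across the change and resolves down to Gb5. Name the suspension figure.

4–3 suspension.

At the second chord the bass is Eb3. The suspended Ab5 lies a fourth above the bass; after resolving down by step to Gb5, the interval above the bass becomes a third.
Suspension figures are named by those two intervals: 4–3.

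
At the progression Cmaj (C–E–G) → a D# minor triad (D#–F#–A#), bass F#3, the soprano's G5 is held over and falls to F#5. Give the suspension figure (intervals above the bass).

9–8 suspension.

At the second chord the bass is F#3. The suspended G5 lies a ninth above the bass; after resolving down by step to F#5, the interval above the bass becomes an octave.
Suspension figures are named by those two intervals: 9–8.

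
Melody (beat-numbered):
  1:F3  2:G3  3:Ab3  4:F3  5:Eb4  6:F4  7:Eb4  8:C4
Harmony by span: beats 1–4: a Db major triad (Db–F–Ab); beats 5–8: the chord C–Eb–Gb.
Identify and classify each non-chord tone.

G3 (beat 2) — passing tone; F4 (beat 6) — neighbor tone.

The harmony at that moment is Db major triad (Db, F, Ab); G3 is not a chord tone.
It is approached by step up from F3 and left by step up to Ab3.
Step in, step out in the same direction — a passing tone.
The harmony at that moment is C diminished triad (C, Eb, Gb); F4 is not a chord tone.
It is approached by step up from Eb4 and left by step down to Eb4.
Step away and step back to the same note — a neighbor tone (upper neighbor).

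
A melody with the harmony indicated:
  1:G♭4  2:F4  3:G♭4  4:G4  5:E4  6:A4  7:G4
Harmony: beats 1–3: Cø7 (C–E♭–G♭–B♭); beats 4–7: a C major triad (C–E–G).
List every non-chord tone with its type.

The harmony at that moment is C half-diminished seventh chord (C, E♭, G♭, B♭); F4 is not a chord tone.
It is approached by step down from G♭4 and left by step up to G♭4.
Step away and step back to the same note — a neighbor tone (lower neighbor).
The harmony at that moment is C major triad (C, E, G); A4 is not a chord tone.
It is approached by leap up from E4 and left by step down to G4.
Leap in, step out — an appoggiatura.

F4 (beat 2) — neighbor tone; A4 (beat 6) — appoggiatura.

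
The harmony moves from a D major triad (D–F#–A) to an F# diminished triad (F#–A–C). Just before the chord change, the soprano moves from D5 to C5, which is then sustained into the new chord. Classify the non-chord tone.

C5 is an anticipation.

The harmony at that moment is D major triad (D, F#, A); C5 is not a chord tone.
It is approached by step down from D5 and then sustained as the same pitch into the next harmony.
Arriving early and becoming a chord tone when the harmony changes — an anticipation.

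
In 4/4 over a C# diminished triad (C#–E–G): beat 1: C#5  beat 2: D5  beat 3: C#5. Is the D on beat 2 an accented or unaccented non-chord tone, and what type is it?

The harmony at that moment is C# diminished triad (C#, E, G); D5 is not a chord tone.
It is approached by step up from C#5 and left by step down to C#5.
Step away and step back to the same note — a neighbor tone (upper neighbor).
It falls on a weak beat, so it is unaccented.

Unaccented neighbor tone.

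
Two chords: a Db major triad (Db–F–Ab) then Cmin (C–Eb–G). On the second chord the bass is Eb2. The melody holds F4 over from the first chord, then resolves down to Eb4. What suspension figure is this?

9–8 suspension.

At the second chord the bass is Eb2. The suspended F4 lies a ninth above the bass; after resolving down by step to Eb4, the interval above the bass becomes an octave.
Suspension figures are named by those two intervals: 9–8.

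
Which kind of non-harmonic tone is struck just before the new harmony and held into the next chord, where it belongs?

Approach: ahead of the chord change (typically by step), so it is dissonant against the current harmony. Departure: none — the same pitch is restated or held and is a chord tone of the new harmony.
Dissonant first, consonant once the harmony catches up: the note simply arrives early — an anticipation. (The reverse timing, consonant first and dissonant after the change, would be a suspension or retardation.)

Anticipation.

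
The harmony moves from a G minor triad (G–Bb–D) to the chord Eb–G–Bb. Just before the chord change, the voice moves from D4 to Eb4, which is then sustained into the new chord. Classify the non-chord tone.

Eb4 is an anticipation.

The harmony at that moment is G minor triad (G, Bb, D); Eb4 is not a chord tone.
It is approached by step up from D4 and then sustained as the same pitch into the next harmony.
Arriving early and becoming a chord tone when the harmony changes — an anticipation.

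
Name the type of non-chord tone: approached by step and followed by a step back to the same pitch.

Approach: by step. Departure: by step in the opposite direction, back to the starting pitch.
Stepwise on both sides but reversing to return to the same chord tone — a neighbor tone. (Had it continued onward in the same direction it would be a passing tone instead.)

Neighbor tone.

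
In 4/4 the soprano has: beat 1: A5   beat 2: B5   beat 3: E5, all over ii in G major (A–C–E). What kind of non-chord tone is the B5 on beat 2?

Escape tone.

The harmony at that moment is A minor triad (A, C, E); B5 is not a chord tone.
It is approached by step up from A5 and left by leap down to E5.
Step in, leap out, on a weak beat — an escape tone.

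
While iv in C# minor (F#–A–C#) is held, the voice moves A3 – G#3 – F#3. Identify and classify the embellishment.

The harmony at that moment is F# minor triad (F#, A, C#); G#3 is not a chord tone.
It is approached by step down from A3 and left by step down to F#3.
Step in, step out in the same direction — a passing tone.

G#3 is a passing tone.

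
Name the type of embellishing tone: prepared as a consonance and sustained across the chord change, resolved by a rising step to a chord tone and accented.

Approach: by preparation — the pitch is first a chord tone, then held (tied or repeated) while the harmony changes under it. Departure: up by step. Metric position: strong.
A prepared dissonance that resolves upward by step — a retardation. (The same figure resolving downward would be a suspension.)

Retardation.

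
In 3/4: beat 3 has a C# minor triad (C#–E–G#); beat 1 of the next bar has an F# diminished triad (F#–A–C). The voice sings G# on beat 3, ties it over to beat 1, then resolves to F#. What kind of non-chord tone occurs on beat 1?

The harmony at that moment is F# diminished triad (F#, A, C); G# is not a chord tone.
It is held over (the same pitch as the preceding G#) and left by step down to F#.
Held over from the previous chord and resolving down by step — a suspension.

Suspension.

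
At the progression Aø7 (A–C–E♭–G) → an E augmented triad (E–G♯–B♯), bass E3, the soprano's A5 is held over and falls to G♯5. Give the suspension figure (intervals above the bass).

At the second chord the bass is E3. The suspended A5 lies a fourth above the bass; after resolving down by step to G♯5, the interval above the bass becomes a third.
Suspension figures are named by those two intervals: 4–3.

4–3 suspension.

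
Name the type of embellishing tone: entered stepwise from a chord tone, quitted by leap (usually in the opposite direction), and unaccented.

Escape tone.

Approach: by step. Departure: by leap. Metric position: weak.
Step in, leap out, from a weak position — an escape tone (échappée). (It is the mirror image of the appoggiatura, which leaps in and steps out on a strong beat.)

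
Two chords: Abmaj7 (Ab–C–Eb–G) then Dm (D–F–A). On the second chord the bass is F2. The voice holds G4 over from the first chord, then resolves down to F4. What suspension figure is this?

9–8 suspension.

At the second chord the bass is F2. The suspended G4 lies a ninth above the bass; after resolving down by step to F4, the interval above the bass becomes an octave.
Suspension figures are named by those two intervals: 9–8.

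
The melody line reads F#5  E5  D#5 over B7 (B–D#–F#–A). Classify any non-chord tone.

E5 is a passing tone.

The harmony at that moment is B dominant seventh chord (B, D#, F#, A); E5 is not a chord tone.
It is approached by step down from F#5 and left by step down to D#5.
Step in, step out in the same direction — a passing tone.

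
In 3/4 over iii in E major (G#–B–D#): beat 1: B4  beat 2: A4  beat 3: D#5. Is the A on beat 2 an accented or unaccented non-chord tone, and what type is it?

Unaccented escape tone.

The harmony at that moment is G# minor triad (G#, B, D#); A4 is not a chord tone.
It is approached by step down from B4 and left by leap up to D#5.
Step in, leap out — an escape tone.
It falls on a weak beat, so it is unaccented.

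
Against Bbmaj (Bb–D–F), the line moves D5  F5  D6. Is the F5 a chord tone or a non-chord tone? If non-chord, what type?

Chord tone (the fifth of Bb major triad).

Bb major triad contains Bb, D, F; F is the fifth, so it is a chord tone.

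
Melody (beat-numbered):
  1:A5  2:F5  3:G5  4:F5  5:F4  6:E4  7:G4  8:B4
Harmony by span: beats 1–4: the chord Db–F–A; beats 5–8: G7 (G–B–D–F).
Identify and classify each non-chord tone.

The harmony at that moment is Db augmented triad (Db, F, A); G5 is not a chord tone.
It is approached by step up from F5 and left by step down to F5.
Step away and step back to the same note — a neighbor tone (upper neighbor).
The harmony at that moment is G dominant seventh chord (G, B, D, F); E4 is not a chord tone.
It is approached by step down from F4 and left by leap up to G4.
Step in, leap out — an escape tone.

G5 (beat 3) — neighbor tone; E4 (beat 6) — escape tone.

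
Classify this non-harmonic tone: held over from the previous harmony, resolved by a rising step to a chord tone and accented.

Retardation.

Approach: by preparation — the pitch is first a chord tone, then held (tied or repeated) while the harmony changes under it. Departure: up by step. Metric position: strong.
A prepared dissonance that resolves upward by step — a retardation. (The same figure resolving downward would be a suspension.)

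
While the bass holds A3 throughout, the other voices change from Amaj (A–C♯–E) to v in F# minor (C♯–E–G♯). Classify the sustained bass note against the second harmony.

Pedal tone (pedal point).

The harmony at that moment is C♯ minor triad (C♯, E, G♯); A3 is not a chord tone.
It is held over (the same pitch as the preceding A3) and then sustained as the same pitch into the next harmony.
Sustained through a change of harmony — a pedal tone.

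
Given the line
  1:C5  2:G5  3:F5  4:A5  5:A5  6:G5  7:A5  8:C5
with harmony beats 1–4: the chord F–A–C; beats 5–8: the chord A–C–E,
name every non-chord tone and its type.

G5 (beat 2) — appoggiatura; G5 (beat 6) — neighbor tone.

The harmony at that moment is F major triad (F, A, C); G5 is not a chord tone.
It is approached by leap up from C5 and left by step down to F5.
Leap in, step out — an appoggiatura.
The harmony at that moment is A minor triad (A, C, E); G5 is not a chord tone.
It is approached by step down from A5 and left by step up to A5.
Step away and step back to the same note — a neighbor tone (lower neighbor).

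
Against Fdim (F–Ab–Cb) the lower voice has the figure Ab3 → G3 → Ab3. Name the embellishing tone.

The harmony at that moment is F diminished triad (F, Ab, Cb); G3 is not a chord tone.
It is approached by step down from Ab3 and left by step up to Ab3.
Step away and step back to the same note — a neighbor tone (lower neighbor).

G3 is a neighbor tone.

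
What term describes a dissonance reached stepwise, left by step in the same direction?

Passing tone.

Approach: by step. Departure: by step, continuing in the same direction.
Stepwise on both sides with no change of direction means the note fills in the space between two different chord tones — a passing tone. (Had it turned back to its starting note it would be a neighbor tone instead.)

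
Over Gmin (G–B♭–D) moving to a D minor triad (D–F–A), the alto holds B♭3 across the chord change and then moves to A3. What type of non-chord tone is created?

The harmony at that moment is D minor triad (D, F, A); B♭3 is not a chord tone.
It is held over (the same pitch as the preceding B♭3) and left by step down to A3.
Held over from the previous chord and resolving down by step — a suspension.

B♭3 is a suspension.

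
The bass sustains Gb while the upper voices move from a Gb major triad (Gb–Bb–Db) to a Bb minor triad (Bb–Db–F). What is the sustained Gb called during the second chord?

The harmony at that moment is Bb minor triad (Bb, Db, F); Gb is not a chord tone.
It is held over (the same pitch as the preceding Gb) and then sustained as the same pitch into the next harmony.
Sustained through a change of harmony — a pedal tone.

Pedal tone (pedal point).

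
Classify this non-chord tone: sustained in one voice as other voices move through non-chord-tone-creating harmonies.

Pedal tone.

Approach: none. Departure: none — a single pitch is sustained while the chords change around it, passing through harmonies that do not contain it.
No melodic motion at all; the dissonance is created entirely by the moving harmonies against the stationary note — a pedal tone (pedal point).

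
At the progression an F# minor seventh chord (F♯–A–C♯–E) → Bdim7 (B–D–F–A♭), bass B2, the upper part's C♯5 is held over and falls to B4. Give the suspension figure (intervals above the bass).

9–8 suspension.

At the second chord the bass is B2. The suspended C♯5 lies a ninth above the bass; after resolving down by step to B4, the interval above the bass becomes an octave.
Suspension figures are named by those two intervals: 9–8.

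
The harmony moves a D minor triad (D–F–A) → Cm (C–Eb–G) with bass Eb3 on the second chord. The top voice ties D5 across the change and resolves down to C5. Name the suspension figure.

At the second chord the bass is Eb3. The suspended D5 lies a seventh above the bass; after resolving down by step to C5, the interval above the bass becomes a sixth.
Suspension figures are named by those two intervals: 7–6.

7–6 suspension.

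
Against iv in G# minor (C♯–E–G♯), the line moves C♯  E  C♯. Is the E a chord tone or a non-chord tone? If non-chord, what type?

C# minor triad contains C♯, E, G♯; E is the third, so it is a chord tone.

Chord tone (the third of C# minor triad).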